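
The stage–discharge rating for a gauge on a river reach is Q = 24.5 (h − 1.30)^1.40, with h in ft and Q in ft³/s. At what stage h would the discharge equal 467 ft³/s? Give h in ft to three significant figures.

h − h₀ = (Q/C)^(1/b) = (467/24.5)^(1/1.40) = 8.211 ft
h = 1.30 + 8.211 = 9.511 ft

9.51 ft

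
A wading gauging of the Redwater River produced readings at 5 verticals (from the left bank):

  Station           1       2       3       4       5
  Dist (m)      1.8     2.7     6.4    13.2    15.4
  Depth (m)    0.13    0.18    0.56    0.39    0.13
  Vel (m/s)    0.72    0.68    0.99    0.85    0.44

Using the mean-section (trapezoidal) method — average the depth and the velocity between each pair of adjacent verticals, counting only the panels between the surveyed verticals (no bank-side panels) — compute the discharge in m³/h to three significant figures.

16500 m³/h

Panel 1-2: Δb = 0.9 m, d̄ = (0.13+0.18)/2 = 0.155, v̄ = (0.72+0.68)/2 = 0.7 → q = 0.9×0.155×0.7 = 0.09765 m³/s
Panel 2-3: Δb = 3.7 m, d̄ = (0.18+0.56)/2 = 0.37, v̄ = (0.68+0.99)/2 = 0.835 → q = 3.7×0.37×0.835 = 1.143 m³/s
Panel 3-4: Δb = 6.8 m, d̄ = (0.56+0.39)/2 = 0.475, v̄ = (0.99+0.85)/2 = 0.92 → q = 6.8×0.475×0.92 = 2.972 m³/s
Panel 4-5: Δb = 2.2 m, d̄ = (0.39+0.13)/2 = 0.26, v̄ = (0.85+0.44)/2 = 0.645 → q = 2.2×0.26×0.645 = 0.3689 m³/s
Q = Σ q = 4.581 m³/s
= 4.581 × 3600 = 16490 m³/h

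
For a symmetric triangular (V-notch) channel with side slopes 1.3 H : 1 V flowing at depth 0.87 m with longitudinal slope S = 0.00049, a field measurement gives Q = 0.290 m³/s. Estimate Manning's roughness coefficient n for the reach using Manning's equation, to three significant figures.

0.0369

A = z·y² = 1.3×0.87² = 0.9840 m²
P = 2y√(1+z²) = 2×0.87×√(1+1.3²) = 2.854 m
R = A/P = 0.9840/2.854 = 0.3448 m
n = (1/Q)·A·R^(2/3)·S^(1/2) = (1/0.290) × 0.9840 × 0.4917 × 0.02214 = 0.03693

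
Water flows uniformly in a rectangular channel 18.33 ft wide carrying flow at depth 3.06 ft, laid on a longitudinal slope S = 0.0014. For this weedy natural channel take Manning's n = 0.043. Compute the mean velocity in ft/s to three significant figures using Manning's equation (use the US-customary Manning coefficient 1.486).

A = b·y = 18.33 × 3.06 = 56.09 ft²
P = b + 2y = 18.33 + 2×3.06 = 24.45 ft
R = A/P = 56.09/24.45 = 2.294 ft
Q = (1.486/n)·A·R^(2/3)·S^(1/2) = (1.486/0.043) × 56.09 × 2.294^(2/3) × 0.0014^(1/2) = 126.2 ft³/s
V = Q/A = 126.2/56.09 = 2.249 ft/s

2.25 ft/s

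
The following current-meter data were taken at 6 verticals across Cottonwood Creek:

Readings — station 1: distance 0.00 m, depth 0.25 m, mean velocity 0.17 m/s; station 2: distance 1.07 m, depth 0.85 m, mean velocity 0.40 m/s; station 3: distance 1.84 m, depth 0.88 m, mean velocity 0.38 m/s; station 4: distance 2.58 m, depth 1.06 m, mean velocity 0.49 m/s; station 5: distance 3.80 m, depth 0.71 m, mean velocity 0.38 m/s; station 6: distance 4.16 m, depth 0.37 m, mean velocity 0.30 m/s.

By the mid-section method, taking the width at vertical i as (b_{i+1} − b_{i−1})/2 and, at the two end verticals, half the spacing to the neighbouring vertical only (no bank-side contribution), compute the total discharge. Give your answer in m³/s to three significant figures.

1.33 m³/s

w_1 = (1.07 − 0.00)/2 = 0.535 m; q_1 = 0.17 × 0.25 × 0.535 = 0.02274 m³/s
w_2 = (1.84 − 0.00)/2 = 0.92 m; q_2 = 0.40 × 0.85 × 0.92 = 0.3128 m³/s
w_3 = (2.58 − 1.07)/2 = 0.755 m; q_3 = 0.38 × 0.88 × 0.755 = 0.2525 m³/s
w_4 = (3.80 − 1.84)/2 = 0.98 m; q_4 = 0.49 × 1.06 × 0.98 = 0.5090 m³/s
w_5 = (4.16 − 2.58)/2 = 0.79 m; q_5 = 0.38 × 0.71 × 0.79 = 0.2131 m³/s
w_6 = (4.16 − 3.80)/2 = 0.18 m; q_6 = 0.30 × 0.37 × 0.18 = 0.01998 m³/s
Q = Σ qᵢ = 1.330 m³/s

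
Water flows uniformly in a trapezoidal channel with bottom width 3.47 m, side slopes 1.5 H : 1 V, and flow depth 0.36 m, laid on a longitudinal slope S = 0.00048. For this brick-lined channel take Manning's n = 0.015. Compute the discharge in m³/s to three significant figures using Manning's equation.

A = (b + z·y)·y = (3.47 + 1.5×0.36)×0.36 = 1.444 m²
P = b + 2y√(1+z²) = 3.47 + 2×0.36×√(1+1.5²) = 4.768 m
R = A/P = 1.444/4.768 = 0.3028 m
Q = (1/n)·A·R^(2/3)·S^(1/2) = (1/0.015) × 1.444 × 0.3028^(2/3) × 0.00048^(1/2) = 0.9507 m³/s

0.951 m³/s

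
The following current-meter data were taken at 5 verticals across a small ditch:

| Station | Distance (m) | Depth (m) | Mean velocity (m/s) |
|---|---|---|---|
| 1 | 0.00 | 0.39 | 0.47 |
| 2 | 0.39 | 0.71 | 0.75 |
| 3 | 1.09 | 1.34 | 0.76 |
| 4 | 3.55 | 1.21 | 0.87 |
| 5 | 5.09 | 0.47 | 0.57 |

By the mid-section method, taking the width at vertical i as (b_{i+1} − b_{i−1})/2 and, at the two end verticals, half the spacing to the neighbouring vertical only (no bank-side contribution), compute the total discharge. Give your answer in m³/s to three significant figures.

w_1 = (0.39 − 0.00)/2 = 0.195 m; q_1 = 0.47 × 0.39 × 0.195 = 0.03574 m³/s
w_2 = (1.09 − 0.00)/2 = 0.545 m; q_2 = 0.75 × 0.71 × 0.545 = 0.2902 m³/s
w_3 = (3.55 − 0.39)/2 = 1.58 m; q_3 = 0.76 × 1.34 × 1.58 = 1.609 m³/s
w_4 = (5.09 − 1.09)/2 = 2 m; q_4 = 0.87 × 1.21 × 2 = 2.105 m³/s
w_5 = (5.09 − 3.55)/2 = 0.77 m; q_5 = 0.57 × 0.47 × 0.77 = 0.2063 m³/s
Q = Σ qᵢ = 4.247 m³/s

4.25 m³/s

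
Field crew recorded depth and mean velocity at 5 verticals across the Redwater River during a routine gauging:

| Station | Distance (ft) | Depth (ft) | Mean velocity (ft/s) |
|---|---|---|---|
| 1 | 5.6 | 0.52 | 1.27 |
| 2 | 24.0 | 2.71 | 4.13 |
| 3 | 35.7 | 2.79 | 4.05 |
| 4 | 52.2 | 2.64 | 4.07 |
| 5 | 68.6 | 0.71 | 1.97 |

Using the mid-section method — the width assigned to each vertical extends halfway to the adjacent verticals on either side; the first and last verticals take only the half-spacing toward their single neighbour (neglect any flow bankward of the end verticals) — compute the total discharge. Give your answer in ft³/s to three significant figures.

522 ft³/s

w_1 = (24.0 − 5.6)/2 = 9.2 ft; q_1 = 1.27 × 0.52 × 9.2 = 6.076 ft³/s
w_2 = (35.7 − 5.6)/2 = 15.05 ft; q_2 = 4.13 × 2.71 × 15.05 = 168.4 ft³/s
w_3 = (52.2 − 24.0)/2 = 14.1 ft; q_3 = 4.05 × 2.79 × 14.1 = 159.3 ft³/s
w_4 = (68.6 − 35.7)/2 = 16.45 ft; q_4 = 4.07 × 2.64 × 16.45 = 176.8 ft³/s
w_5 = (68.6 − 52.2)/2 = 8.2 ft; q_5 = 1.97 × 0.71 × 8.2 = 11.47 ft³/s
Q = Σ qᵢ = 522.1 ft³/s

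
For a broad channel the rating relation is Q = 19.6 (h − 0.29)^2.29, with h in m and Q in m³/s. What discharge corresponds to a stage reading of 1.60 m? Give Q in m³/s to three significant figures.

Q = 19.6 × (1.60 − 0.29)^2.29 = 19.6 × 1.31^2.29 = 36.38 m³/s

36.4 m³/s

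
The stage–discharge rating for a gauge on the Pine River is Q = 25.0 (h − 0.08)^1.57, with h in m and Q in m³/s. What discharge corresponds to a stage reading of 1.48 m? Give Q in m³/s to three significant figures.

42.4 m³/s

Q = 25.0 × (1.48 − 0.08)^1.57 = 25.0 × 1.4^1.57 = 42.40 m³/s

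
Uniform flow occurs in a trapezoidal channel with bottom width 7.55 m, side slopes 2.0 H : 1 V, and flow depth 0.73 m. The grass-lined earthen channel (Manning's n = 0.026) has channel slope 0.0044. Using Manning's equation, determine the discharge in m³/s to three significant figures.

A = (b + z·y)·y = (7.55 + 2.0×0.73)×0.73 = 6.577 m²
P = b + 2y√(1+z²) = 7.55 + 2×0.73×√(1+2.0²) = 10.81 m
R = A/P = 6.577/10.81 = 0.6082 m
Q = (1/n)·A·R^(2/3)·S^(1/2) = (1/0.026) × 6.577 × 0.6082^(2/3) × 0.0044^(1/2) = 12.05 m³/s

12.0 m³/s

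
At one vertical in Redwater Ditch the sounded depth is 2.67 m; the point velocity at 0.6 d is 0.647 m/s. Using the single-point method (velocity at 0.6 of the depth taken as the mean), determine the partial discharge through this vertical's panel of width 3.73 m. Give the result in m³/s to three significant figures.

v̄ = v₀.₆ = 0.647 m/s
q = v̄ × d × w = 0.6470 × 2.67 × 3.73 = 6.444 m³/s

6.44 m³/s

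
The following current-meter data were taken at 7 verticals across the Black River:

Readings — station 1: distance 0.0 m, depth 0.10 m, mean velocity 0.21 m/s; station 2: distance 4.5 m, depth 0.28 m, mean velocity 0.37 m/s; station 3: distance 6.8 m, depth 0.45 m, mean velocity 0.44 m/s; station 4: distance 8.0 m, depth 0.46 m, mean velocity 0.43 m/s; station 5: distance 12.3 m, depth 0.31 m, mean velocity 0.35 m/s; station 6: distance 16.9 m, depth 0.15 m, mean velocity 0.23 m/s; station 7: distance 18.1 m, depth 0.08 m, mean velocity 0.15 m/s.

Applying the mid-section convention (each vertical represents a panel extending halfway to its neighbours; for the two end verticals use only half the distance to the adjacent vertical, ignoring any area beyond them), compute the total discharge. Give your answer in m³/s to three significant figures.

1.88 m³/s

w_1 = (4.5 − 0.0)/2 = 2.25 m; q_1 = 0.21 × 0.10 × 2.25 = 0.04725 m³/s
w_2 = (6.8 − 0.0)/2 = 3.4 m; q_2 = 0.37 × 0.28 × 3.4 = 0.3522 m³/s
w_3 = (8.0 − 4.5)/2 = 1.75 m; q_3 = 0.44 × 0.45 × 1.75 = 0.3465 m³/s
w_4 = (12.3 − 6.8)/2 = 2.75 m; q_4 = 0.43 × 0.46 × 2.75 = 0.5440 m³/s
w_5 = (16.9 − 8.0)/2 = 4.45 m; q_5 = 0.35 × 0.31 × 4.45 = 0.4828 m³/s
w_6 = (18.1 − 12.3)/2 = 2.9 m; q_6 = 0.23 × 0.15 × 2.9 = 0.1001 m³/s
w_7 = (18.1 − 16.9)/2 = 0.6 m; q_7 = 0.15 × 0.08 × 0.6 = 0.007200 m³/s
Q = Σ qᵢ = 1.880 m³/s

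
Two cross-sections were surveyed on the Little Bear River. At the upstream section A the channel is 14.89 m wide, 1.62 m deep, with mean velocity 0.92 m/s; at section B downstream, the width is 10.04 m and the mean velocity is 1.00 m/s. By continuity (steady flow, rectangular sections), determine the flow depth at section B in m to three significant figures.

2.21 m

Q = A₁V₁ = (14.89×1.62) × 0.92 = 22.19 m³/s
d₂ = Q/(b₂ V₂) = 22.19/(10.04×1.00) = 2.210 m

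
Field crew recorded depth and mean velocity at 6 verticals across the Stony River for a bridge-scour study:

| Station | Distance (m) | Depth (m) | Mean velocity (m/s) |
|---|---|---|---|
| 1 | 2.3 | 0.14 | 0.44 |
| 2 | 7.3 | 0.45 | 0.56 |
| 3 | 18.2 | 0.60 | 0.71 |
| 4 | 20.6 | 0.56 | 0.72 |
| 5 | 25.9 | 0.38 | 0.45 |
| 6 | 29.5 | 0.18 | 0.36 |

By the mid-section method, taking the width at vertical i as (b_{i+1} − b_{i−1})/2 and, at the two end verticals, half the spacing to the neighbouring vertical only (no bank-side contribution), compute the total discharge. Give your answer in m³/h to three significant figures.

26700 m³/h

w_1 = (7.3 − 2.3)/2 = 2.5 m; q_1 = 0.44 × 0.14 × 2.5 = 0.1540 m³/s
w_2 = (18.2 − 2.3)/2 = 7.95 m; q_2 = 0.56 × 0.45 × 7.95 = 2.003 m³/s
w_3 = (20.6 − 7.3)/2 = 6.65 m; q_3 = 0.71 × 0.60 × 6.65 = 2.833 m³/s
w_4 = (25.9 − 18.2)/2 = 3.85 m; q_4 = 0.72 × 0.56 × 3.85 = 1.552 m³/s
w_5 = (29.5 − 20.6)/2 = 4.45 m; q_5 = 0.45 × 0.38 × 4.45 = 0.7610 m³/s
w_6 = (29.5 − 25.9)/2 = 1.8 m; q_6 = 0.36 × 0.18 × 1.8 = 0.1166 m³/s
Q = Σ qᵢ = 7.420 m³/s
= 7.420 × 3600 = 26710 m³/h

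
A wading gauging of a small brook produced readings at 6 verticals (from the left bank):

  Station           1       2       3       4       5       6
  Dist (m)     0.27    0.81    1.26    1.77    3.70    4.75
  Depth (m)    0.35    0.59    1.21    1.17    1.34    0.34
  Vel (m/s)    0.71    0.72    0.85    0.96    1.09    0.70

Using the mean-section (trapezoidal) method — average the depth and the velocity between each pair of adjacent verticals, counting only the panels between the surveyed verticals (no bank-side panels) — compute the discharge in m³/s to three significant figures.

Panel 1-2: Δb = 0.54 m, d̄ = (0.35+0.59)/2 = 0.47, v̄ = (0.71+0.72)/2 = 0.715 → q = 0.54×0.47×0.715 = 0.1815 m³/s
Panel 2-3: Δb = 0.45 m, d̄ = (0.59+1.21)/2 = 0.9, v̄ = (0.72+0.85)/2 = 0.785 → q = 0.45×0.9×0.785 = 0.3179 m³/s
Panel 3-4: Δb = 0.51 m, d̄ = (1.21+1.17)/2 = 1.19, v̄ = (0.85+0.96)/2 = 0.905 → q = 0.51×1.19×0.905 = 0.5492 m³/s
Panel 4-5: Δb = 1.93 m, d̄ = (1.17+1.34)/2 = 1.255, v̄ = (0.96+1.09)/2 = 1.025 → q = 1.93×1.255×1.025 = 2.483 m³/s
Panel 5-6: Δb = 1.05 m, d̄ = (1.34+0.34)/2 = 0.84, v̄ = (1.09+0.70)/2 = 0.895 → q = 1.05×0.84×0.895 = 0.7894 m³/s
Q = Σ q = 4.321 m³/s

4.32 m³/s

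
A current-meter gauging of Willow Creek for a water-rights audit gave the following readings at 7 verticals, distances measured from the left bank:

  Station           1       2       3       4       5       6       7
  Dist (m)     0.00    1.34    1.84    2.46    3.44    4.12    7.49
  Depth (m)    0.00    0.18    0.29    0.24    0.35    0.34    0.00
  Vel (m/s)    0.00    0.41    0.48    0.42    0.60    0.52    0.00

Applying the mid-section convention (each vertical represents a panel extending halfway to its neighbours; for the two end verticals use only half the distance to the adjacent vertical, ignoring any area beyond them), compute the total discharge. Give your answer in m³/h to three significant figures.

w_2 = (1.84 − 0.00)/2 = 0.92 m; q_2 = 0.41 × 0.18 × 0.92 = 0.06790 m³/s
w_3 = (2.46 − 1.34)/2 = 0.56 m; q_3 = 0.48 × 0.29 × 0.56 = 0.07795 m³/s
w_4 = (3.44 − 1.84)/2 = 0.8 m; q_4 = 0.42 × 0.24 × 0.8 = 0.08064 m³/s
w_5 = (4.12 − 2.46)/2 = 0.83 m; q_5 = 0.60 × 0.35 × 0.83 = 0.1743 m³/s
w_6 = (7.49 − 3.44)/2 = 2.025 m; q_6 = 0.52 × 0.34 × 2.025 = 0.3580 m³/s
Stations 1, 7 contribute zero (depth or velocity is 0).
Q = Σ qᵢ = 0.7588 m³/s
= 0.7588 × 3600 = 2732 m³/h

2730 m³/h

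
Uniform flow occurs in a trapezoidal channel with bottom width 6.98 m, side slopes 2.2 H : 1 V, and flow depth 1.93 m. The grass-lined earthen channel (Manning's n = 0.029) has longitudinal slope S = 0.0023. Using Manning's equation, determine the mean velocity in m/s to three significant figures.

2.00 m/s

A = (b + z·y)·y = (6.98 + 2.2×1.93)×1.93 = 21.67 m²
P = b + 2y√(1+z²) = 6.98 + 2×1.93×√(1+2.2²) = 16.31 m
R = A/P = 21.67/16.31 = 1.329 m
Q = (1/n)·A·R^(2/3)·S^(1/2) = (1/0.029) × 21.67 × 1.329^(2/3) × 0.0023^(1/2) = 43.30 m³/s
V = Q/A = 43.30/21.67 = 1.999 m/s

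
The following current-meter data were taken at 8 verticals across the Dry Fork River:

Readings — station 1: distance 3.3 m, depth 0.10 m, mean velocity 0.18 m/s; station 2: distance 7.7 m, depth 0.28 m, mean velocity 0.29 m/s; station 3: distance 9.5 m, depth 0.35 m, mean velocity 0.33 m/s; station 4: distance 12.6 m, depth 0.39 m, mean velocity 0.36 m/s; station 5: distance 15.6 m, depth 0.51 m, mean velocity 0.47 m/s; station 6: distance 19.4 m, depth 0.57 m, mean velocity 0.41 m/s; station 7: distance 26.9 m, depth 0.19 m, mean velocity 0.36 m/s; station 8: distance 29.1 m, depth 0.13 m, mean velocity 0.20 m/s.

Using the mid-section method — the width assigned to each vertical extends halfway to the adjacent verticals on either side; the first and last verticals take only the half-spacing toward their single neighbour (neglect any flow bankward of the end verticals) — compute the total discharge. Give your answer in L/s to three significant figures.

w_1 = (7.7 − 3.3)/2 = 2.2 m; q_1 = 0.18 × 0.10 × 2.2 = 0.03960 m³/s
w_2 = (9.5 − 3.3)/2 = 3.1 m; q_2 = 0.29 × 0.28 × 3.1 = 0.2517 m³/s
w_3 = (12.6 − 7.7)/2 = 2.45 m; q_3 = 0.33 × 0.35 × 2.45 = 0.2830 m³/s
w_4 = (15.6 − 9.5)/2 = 3.05 m; q_4 = 0.36 × 0.39 × 3.05 = 0.4282 m³/s
w_5 = (19.4 − 12.6)/2 = 3.4 m; q_5 = 0.47 × 0.51 × 3.4 = 0.8150 m³/s
w_6 = (26.9 − 15.6)/2 = 5.65 m; q_6 = 0.41 × 0.57 × 5.65 = 1.320 m³/s
w_7 = (29.1 − 19.4)/2 = 4.85 m; q_7 = 0.36 × 0.19 × 4.85 = 0.3317 m³/s
w_8 = (29.1 − 26.9)/2 = 1.1 m; q_8 = 0.20 × 0.13 × 1.1 = 0.02860 m³/s
Q = Σ qᵢ = 3.498 m³/s
= 3.498 × 1000 = 3498 L/s

3500 L/s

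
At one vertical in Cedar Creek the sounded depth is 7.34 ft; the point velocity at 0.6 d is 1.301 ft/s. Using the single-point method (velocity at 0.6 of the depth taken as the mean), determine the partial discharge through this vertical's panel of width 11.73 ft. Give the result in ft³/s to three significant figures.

v̄ = v₀.₆ = 1.301 ft/s
q = v̄ × d × w = 1.301 × 7.34 × 11.73 = 112.0 ft³/s

112 ft³/s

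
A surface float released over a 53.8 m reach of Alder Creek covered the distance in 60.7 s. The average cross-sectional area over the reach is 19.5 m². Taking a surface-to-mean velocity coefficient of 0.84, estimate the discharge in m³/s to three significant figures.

v_surface = L / t̄ = 53.8 / 60.7 = 0.8863 m/s
v_mean = 0.84 × 0.8863 = 0.7445 m/s
Q = A × v_mean = 19.5 × 0.7445 = 14.52 m³/s

14.5 m³/s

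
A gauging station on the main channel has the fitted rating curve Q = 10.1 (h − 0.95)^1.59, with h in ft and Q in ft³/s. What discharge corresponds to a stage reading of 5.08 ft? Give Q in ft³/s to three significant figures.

96.3 ft³/s

Q = 10.1 × (5.08 − 0.95)^1.59 = 10.1 × 4.13^1.59 = 96.31 ft³/s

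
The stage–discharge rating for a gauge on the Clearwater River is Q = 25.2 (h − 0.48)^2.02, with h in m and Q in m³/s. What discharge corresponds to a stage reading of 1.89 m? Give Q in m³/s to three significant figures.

50.4 m³/s

Q = 25.2 × (1.89 − 0.48)^2.02 = 25.2 × 1.41^2.02 = 50.45 m³/s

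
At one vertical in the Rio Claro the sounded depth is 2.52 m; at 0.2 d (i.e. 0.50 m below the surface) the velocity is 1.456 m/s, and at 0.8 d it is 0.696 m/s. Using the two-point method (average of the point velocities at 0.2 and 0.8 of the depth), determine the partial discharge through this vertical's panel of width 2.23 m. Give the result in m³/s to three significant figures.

6.05 m³/s

v̄ = (1.456 + 0.696) / 2 = 1.076 m/s
q = v̄ × d × w = 1.076 × 2.52 × 2.23 = 6.047 m³/s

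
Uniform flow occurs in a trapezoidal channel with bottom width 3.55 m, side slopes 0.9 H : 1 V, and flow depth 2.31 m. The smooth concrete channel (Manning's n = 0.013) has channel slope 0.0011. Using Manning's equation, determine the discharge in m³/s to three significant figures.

40.2 m³/s

A = (b + z·y)·y = (3.55 + 0.9×2.31)×2.31 = 13.00 m²
P = b + 2y√(1+z²) = 3.55 + 2×2.31×√(1+0.9²) = 9.766 m
R = A/P = 13.00/9.766 = 1.332 m
Q = (1/n)·A·R^(2/3)·S^(1/2) = (1/0.013) × 13.00 × 1.332^(2/3) × 0.0011^(1/2) = 40.15 m³/s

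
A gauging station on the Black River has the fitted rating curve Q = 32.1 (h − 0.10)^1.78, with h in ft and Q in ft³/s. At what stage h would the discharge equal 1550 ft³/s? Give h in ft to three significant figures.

h − h₀ = (Q/C)^(1/b) = (1550/32.1)^(1/1.78) = 8.830 ft
h = 0.10 + 8.830 = 8.930 ft

8.93 ft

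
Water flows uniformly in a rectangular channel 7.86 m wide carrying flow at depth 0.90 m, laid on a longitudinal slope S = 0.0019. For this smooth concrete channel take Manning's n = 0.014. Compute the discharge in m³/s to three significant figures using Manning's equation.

A = b·y = 7.86 × 0.90 = 7.074 m²
P = b + 2y = 7.86 + 2×0.90 = 9.660 m
R = A/P = 7.074/9.660 = 0.7323 m
Q = (1/n)·A·R^(2/3)·S^(1/2) = (1/0.014) × 7.074 × 0.7323^(2/3) × 0.0019^(1/2) = 17.89 m³/s

17.9 m³/s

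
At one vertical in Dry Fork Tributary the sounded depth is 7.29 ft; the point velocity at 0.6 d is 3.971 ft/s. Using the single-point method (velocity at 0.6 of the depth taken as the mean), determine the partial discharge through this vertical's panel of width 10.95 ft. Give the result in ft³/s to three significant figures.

v̄ = v₀.₆ = 3.971 ft/s
q = v̄ × d × w = 3.971 × 7.29 × 10.95 = 317.0 ft³/s

317 ft³/s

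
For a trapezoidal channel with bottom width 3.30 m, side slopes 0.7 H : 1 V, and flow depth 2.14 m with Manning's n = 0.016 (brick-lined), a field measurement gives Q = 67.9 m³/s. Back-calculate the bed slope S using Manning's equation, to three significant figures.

A = (b + z·y)·y = (3.30 + 0.7×2.14)×2.14 = 10.27 m²
P = b + 2y√(1+z²) = 3.30 + 2×2.14×√(1+0.7²) = 8.524 m
R = A/P = 10.27/8.524 = 1.205 m
S = (Q·n / (1·A·R^(2/3)))² = (67.9×0.016 / (1×10.27×1.132))² = 0.008735

0.00874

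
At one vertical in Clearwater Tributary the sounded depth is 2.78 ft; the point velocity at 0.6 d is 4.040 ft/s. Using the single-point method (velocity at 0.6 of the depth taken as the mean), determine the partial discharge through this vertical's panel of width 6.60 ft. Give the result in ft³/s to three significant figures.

v̄ = v₀.₆ = 4.040 ft/s
q = v̄ × d × w = 4.040 × 2.78 × 6.60 = 74.13 ft³/s

74.1 ft³/s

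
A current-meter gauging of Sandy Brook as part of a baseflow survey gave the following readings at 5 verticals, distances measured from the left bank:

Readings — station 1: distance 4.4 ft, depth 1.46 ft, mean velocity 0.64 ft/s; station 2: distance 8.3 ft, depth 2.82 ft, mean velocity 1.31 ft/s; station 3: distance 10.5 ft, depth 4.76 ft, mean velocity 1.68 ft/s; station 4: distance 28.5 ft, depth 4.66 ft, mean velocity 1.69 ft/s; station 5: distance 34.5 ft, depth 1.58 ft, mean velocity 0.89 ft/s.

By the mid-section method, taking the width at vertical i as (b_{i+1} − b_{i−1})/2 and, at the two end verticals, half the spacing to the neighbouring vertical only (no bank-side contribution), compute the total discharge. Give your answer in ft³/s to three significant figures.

193 ft³/s

w_1 = (8.3 − 4.4)/2 = 1.95 ft; q_1 = 0.64 × 1.46 × 1.95 = 1.822 ft³/s
w_2 = (10.5 − 4.4)/2 = 3.05 ft; q_2 = 1.31 × 2.82 × 3.05 = 11.27 ft³/s
w_3 = (28.5 − 8.3)/2 = 10.1 ft; q_3 = 1.68 × 4.76 × 10.1 = 80.77 ft³/s
w_4 = (34.5 − 10.5)/2 = 12 ft; q_4 = 1.69 × 4.66 × 12 = 94.50 ft³/s
w_5 = (34.5 − 28.5)/2 = 3 ft; q_5 = 0.89 × 1.58 × 3 = 4.219 ft³/s
Q = Σ qᵢ = 192.6 ft³/s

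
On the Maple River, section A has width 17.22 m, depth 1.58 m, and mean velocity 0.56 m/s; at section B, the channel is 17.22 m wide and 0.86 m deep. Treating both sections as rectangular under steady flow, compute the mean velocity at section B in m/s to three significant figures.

1.03 m/s

Q = A₁V₁ = (17.22×1.58) × 0.56 = 15.24 m³/s
A₂ = 17.22 × 0.86 = 14.81 m²
V₂ = Q/A₂ = 15.24/14.81 = 1.029 m/s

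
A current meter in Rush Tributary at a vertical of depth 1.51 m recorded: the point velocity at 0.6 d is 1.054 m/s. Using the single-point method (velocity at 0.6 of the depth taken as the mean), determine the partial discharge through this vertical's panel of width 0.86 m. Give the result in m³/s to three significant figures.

v̄ = v₀.₆ = 1.054 m/s
q = v̄ × d × w = 1.054 × 1.51 × 0.86 = 1.369 m³/s

1.37 m³/s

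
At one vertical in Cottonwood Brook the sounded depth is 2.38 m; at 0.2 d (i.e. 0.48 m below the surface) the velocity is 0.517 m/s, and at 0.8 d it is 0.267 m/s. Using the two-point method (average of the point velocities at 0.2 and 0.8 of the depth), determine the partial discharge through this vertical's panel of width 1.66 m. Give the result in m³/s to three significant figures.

v̄ = (0.517 + 0.267) / 2 = 0.3920 m/s
q = v̄ × d × w = 0.3920 × 2.38 × 1.66 = 1.549 m³/s

1.55 m³/s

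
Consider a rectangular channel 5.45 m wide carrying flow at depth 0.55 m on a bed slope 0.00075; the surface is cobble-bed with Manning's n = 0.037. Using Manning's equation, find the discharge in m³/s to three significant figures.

1.32 m³/s

A = b·y = 5.45 × 0.55 = 2.998 m²
P = b + 2y = 5.45 + 2×0.55 = 6.550 m
R = A/P = 2.998/6.550 = 0.4576 m
Q = (1/n)·A·R^(2/3)·S^(1/2) = (1/0.037) × 2.998 × 0.4576^(2/3) × 0.00075^(1/2) = 1.318 m³/s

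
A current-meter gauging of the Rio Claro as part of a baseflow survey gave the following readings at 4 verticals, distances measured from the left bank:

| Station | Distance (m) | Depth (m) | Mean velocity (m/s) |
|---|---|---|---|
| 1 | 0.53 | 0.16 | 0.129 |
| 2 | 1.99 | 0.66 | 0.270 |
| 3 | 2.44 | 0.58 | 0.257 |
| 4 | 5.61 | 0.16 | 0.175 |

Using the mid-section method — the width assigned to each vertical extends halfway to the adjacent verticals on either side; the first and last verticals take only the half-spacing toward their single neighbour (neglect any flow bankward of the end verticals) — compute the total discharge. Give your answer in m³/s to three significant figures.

w_1 = (1.99 − 0.53)/2 = 0.73 m; q_1 = 0.129 × 0.16 × 0.73 = 0.01507 m³/s
w_2 = (2.44 − 0.53)/2 = 0.955 m; q_2 = 0.270 × 0.66 × 0.955 = 0.1702 m³/s
w_3 = (5.61 − 1.99)/2 = 1.81 m; q_3 = 0.257 × 0.58 × 1.81 = 0.2698 m³/s
w_4 = (5.61 − 2.44)/2 = 1.585 m; q_4 = 0.175 × 0.16 × 1.585 = 0.04438 m³/s
Q = Σ qᵢ = 0.4994 m³/s

0.499 m³/s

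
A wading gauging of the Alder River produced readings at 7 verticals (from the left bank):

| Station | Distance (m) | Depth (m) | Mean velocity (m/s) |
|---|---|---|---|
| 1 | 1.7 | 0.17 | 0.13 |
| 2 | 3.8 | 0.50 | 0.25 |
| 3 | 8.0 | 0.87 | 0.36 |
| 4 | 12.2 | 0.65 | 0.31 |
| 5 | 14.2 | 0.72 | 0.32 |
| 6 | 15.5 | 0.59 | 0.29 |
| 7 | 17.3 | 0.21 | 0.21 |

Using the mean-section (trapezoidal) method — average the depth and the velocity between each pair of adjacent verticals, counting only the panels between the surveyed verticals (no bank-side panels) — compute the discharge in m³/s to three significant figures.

2.95 m³/s

Panel 1-2: Δb = 2.1 m, d̄ = (0.17+0.50)/2 = 0.335, v̄ = (0.13+0.25)/2 = 0.19 → q = 2.1×0.335×0.19 = 0.1337 m³/s
Panel 2-3: Δb = 4.2 m, d̄ = (0.50+0.87)/2 = 0.685, v̄ = (0.25+0.36)/2 = 0.305 → q = 4.2×0.685×0.305 = 0.8775 m³/s
Panel 3-4: Δb = 4.2 m, d̄ = (0.87+0.65)/2 = 0.76, v̄ = (0.36+0.31)/2 = 0.335 → q = 4.2×0.76×0.335 = 1.069 m³/s
Panel 4-5: Δb = 2 m, d̄ = (0.65+0.72)/2 = 0.685, v̄ = (0.31+0.32)/2 = 0.315 → q = 2×0.685×0.315 = 0.4316 m³/s
Panel 5-6: Δb = 1.3 m, d̄ = (0.72+0.59)/2 = 0.655, v̄ = (0.32+0.29)/2 = 0.305 → q = 1.3×0.655×0.305 = 0.2597 m³/s
Panel 6-7: Δb = 1.8 m, d̄ = (0.59+0.21)/2 = 0.4, v̄ = (0.29+0.21)/2 = 0.25 → q = 1.8×0.4×0.25 = 0.1800 m³/s
Q = Σ q = 2.952 m³/s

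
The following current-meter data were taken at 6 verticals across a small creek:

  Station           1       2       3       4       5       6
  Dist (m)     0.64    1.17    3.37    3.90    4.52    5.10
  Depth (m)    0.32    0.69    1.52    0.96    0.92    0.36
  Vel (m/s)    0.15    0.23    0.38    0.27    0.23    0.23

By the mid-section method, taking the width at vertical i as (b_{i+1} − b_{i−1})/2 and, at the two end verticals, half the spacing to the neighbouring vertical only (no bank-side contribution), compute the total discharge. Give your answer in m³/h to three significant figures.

4740 m³/h

w_1 = (1.17 − 0.64)/2 = 0.265 m; q_1 = 0.15 × 0.32 × 0.265 = 0.01272 m³/s
w_2 = (3.37 − 0.64)/2 = 1.365 m; q_2 = 0.23 × 0.69 × 1.365 = 0.2166 m³/s
w_3 = (3.90 − 1.17)/2 = 1.365 m; q_3 = 0.38 × 1.52 × 1.365 = 0.7884 m³/s
w_4 = (4.52 − 3.37)/2 = 0.575 m; q_4 = 0.27 × 0.96 × 0.575 = 0.1490 m³/s
w_5 = (5.10 − 3.90)/2 = 0.6 m; q_5 = 0.23 × 0.92 × 0.6 = 0.1270 m³/s
w_6 = (5.10 − 4.52)/2 = 0.29 m; q_6 = 0.23 × 0.36 × 0.29 = 0.02401 m³/s
Q = Σ qᵢ = 1.318 m³/s
= 1.318 × 3600 = 4744 m³/h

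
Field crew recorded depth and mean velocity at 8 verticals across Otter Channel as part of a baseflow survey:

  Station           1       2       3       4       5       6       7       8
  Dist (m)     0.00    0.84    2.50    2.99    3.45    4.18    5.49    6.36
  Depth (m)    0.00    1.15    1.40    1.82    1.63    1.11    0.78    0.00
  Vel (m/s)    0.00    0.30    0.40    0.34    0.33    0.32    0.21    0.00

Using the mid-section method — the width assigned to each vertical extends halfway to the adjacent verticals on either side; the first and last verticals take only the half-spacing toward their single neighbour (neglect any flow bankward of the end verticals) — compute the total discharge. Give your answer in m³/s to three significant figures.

2.19 m³/s

w_2 = (2.50 − 0.00)/2 = 1.25 m; q_2 = 0.30 × 1.15 × 1.25 = 0.4313 m³/s
w_3 = (2.99 − 0.84)/2 = 1.075 m; q_3 = 0.40 × 1.40 × 1.075 = 0.6020 m³/s
w_4 = (3.45 − 2.50)/2 = 0.475 m; q_4 = 0.34 × 1.82 × 0.475 = 0.2939 m³/s
w_5 = (4.18 − 2.99)/2 = 0.595 m; q_5 = 0.33 × 1.63 × 0.595 = 0.3201 m³/s
w_6 = (5.49 − 3.45)/2 = 1.02 m; q_6 = 0.32 × 1.11 × 1.02 = 0.3623 m³/s
w_7 = (6.36 − 4.18)/2 = 1.09 m; q_7 = 0.21 × 0.78 × 1.09 = 0.1785 m³/s
Stations 1, 8 contribute zero (depth or velocity is 0).
Q = Σ qᵢ = 2.188 m³/s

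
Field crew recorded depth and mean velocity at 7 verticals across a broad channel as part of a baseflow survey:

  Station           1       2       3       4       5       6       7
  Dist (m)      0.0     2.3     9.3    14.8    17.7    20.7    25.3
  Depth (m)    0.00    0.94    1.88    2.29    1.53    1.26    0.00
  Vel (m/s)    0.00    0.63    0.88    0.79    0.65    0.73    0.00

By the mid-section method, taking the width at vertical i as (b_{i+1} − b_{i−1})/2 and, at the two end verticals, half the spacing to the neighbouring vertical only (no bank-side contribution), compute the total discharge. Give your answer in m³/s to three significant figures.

w_2 = (9.3 − 0.0)/2 = 4.65 m; q_2 = 0.63 × 0.94 × 4.65 = 2.754 m³/s
w_3 = (14.8 − 2.3)/2 = 6.25 m; q_3 = 0.88 × 1.88 × 6.25 = 10.34 m³/s
w_4 = (17.7 − 9.3)/2 = 4.2 m; q_4 = 0.79 × 2.29 × 4.2 = 7.598 m³/s
w_5 = (20.7 − 14.8)/2 = 2.95 m; q_5 = 0.65 × 1.53 × 2.95 = 2.934 m³/s
w_6 = (25.3 − 17.7)/2 = 3.8 m; q_6 = 0.73 × 1.26 × 3.8 = 3.495 m³/s
Stations 1, 7 contribute zero (depth or velocity is 0).
Q = Σ qᵢ = 27.12 m³/s

27.1 m³/s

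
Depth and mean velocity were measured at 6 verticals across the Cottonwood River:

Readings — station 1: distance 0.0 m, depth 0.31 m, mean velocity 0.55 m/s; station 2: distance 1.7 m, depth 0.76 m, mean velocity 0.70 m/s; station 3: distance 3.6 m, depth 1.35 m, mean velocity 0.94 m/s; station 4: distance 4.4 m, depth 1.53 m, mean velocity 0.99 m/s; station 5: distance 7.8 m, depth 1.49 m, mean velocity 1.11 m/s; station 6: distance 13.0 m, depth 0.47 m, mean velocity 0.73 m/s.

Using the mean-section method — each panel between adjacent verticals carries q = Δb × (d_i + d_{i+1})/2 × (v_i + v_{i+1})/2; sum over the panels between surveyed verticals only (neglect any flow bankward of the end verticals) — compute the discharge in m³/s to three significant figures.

13.4 m³/s

Panel 1-2: Δb = 1.7 m, d̄ = (0.31+0.76)/2 = 0.535, v̄ = (0.55+0.70)/2 = 0.625 → q = 1.7×0.535×0.625 = 0.5684 m³/s
Panel 2-3: Δb = 1.9 m, d̄ = (0.76+1.35)/2 = 1.055, v̄ = (0.70+0.94)/2 = 0.82 → q = 1.9×1.055×0.82 = 1.644 m³/s
Panel 3-4: Δb = 0.8 m, d̄ = (1.35+1.53)/2 = 1.44, v̄ = (0.94+0.99)/2 = 0.965 → q = 0.8×1.44×0.965 = 1.112 m³/s
Panel 4-5: Δb = 3.4 m, d̄ = (1.53+1.49)/2 = 1.51, v̄ = (0.99+1.11)/2 = 1.05 → q = 3.4×1.51×1.05 = 5.391 m³/s
Panel 5-6: Δb = 5.2 m, d̄ = (1.49+0.47)/2 = 0.98, v̄ = (1.11+0.73)/2 = 0.92 → q = 5.2×0.98×0.92 = 4.688 m³/s
Q = Σ q = 13.40 m³/s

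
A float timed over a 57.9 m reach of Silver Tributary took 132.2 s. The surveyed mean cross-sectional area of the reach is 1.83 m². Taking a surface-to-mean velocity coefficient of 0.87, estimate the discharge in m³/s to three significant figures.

0.697 m³/s

v_surface = L / t̄ = 57.9 / 132.2 = 0.4380 m/s
v_mean = 0.87 × 0.4380 = 0.3810 m/s
Q = A × v_mean = 1.83 × 0.3810 = 0.6973 m³/s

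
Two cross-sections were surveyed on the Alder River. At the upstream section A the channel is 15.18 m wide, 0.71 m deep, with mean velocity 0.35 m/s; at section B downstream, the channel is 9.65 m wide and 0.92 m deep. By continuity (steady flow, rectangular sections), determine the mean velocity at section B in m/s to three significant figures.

0.425 m/s

Q = A₁V₁ = (15.18×0.71) × 0.35 = 3.772 m³/s
A₂ = 9.65 × 0.92 = 8.878 m²
V₂ = Q/A₂ = 3.772/8.878 = 0.4249 m/s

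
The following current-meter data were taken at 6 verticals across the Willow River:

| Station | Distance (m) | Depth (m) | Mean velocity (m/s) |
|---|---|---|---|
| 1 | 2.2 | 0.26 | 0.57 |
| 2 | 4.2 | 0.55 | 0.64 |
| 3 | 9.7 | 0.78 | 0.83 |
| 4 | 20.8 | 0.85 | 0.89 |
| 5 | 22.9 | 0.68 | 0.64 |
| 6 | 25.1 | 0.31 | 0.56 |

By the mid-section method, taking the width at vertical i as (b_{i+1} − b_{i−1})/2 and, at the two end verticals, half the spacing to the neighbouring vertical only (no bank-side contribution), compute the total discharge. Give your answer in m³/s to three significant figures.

13.0 m³/s

w_1 = (4.2 − 2.2)/2 = 1 m; q_1 = 0.57 × 0.26 × 1 = 0.1482 m³/s
w_2 = (9.7 − 2.2)/2 = 3.75 m; q_2 = 0.64 × 0.55 × 3.75 = 1.320 m³/s
w_3 = (20.8 − 4.2)/2 = 8.3 m; q_3 = 0.83 × 0.78 × 8.3 = 5.373 m³/s
w_4 = (22.9 − 9.7)/2 = 6.6 m; q_4 = 0.89 × 0.85 × 6.6 = 4.993 m³/s
w_5 = (25.1 − 20.8)/2 = 2.15 m; q_5 = 0.64 × 0.68 × 2.15 = 0.9357 m³/s
w_6 = (25.1 − 22.9)/2 = 1.1 m; q_6 = 0.56 × 0.31 × 1.1 = 0.1910 m³/s
Q = Σ qᵢ = 12.96 m³/s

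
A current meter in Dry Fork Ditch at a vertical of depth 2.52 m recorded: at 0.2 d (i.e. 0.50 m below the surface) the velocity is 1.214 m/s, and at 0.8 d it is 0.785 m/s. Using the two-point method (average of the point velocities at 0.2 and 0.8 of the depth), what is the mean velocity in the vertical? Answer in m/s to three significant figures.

1.00 m/s

v̄ = (1.214 + 0.785) / 2 = 0.9995 m/s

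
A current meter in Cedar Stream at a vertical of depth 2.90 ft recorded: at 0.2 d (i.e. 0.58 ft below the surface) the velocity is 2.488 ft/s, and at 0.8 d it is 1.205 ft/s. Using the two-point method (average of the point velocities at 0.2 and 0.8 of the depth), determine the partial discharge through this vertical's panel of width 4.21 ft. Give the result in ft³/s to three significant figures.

22.5 ft³/s

v̄ = (2.488 + 1.205) / 2 = 1.847 ft/s
q = v̄ × d × w = 1.847 × 2.90 × 4.21 = 22.54 ft³/s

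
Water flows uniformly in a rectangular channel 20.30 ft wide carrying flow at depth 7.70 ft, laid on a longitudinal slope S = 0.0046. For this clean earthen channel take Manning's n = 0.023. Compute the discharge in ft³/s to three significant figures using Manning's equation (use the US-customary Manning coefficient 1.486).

1830 ft³/s

A = b·y = 20.30 × 7.70 = 156.3 ft²
P = b + 2y = 20.30 + 2×7.70 = 35.70 ft
R = A/P = 156.3/35.70 = 4.378 ft
Q = (1.486/n)·A·R^(2/3)·S^(1/2) = (1.486/0.023) × 156.3 × 4.378^(2/3) × 0.0046^(1/2) = 1833 ft³/s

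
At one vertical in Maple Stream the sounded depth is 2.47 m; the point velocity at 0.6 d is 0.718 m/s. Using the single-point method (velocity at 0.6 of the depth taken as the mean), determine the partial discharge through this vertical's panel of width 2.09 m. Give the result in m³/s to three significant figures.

v̄ = v₀.₆ = 0.718 m/s
q = v̄ × d × w = 0.7180 × 2.47 × 2.09 = 3.707 m³/s

3.71 m³/s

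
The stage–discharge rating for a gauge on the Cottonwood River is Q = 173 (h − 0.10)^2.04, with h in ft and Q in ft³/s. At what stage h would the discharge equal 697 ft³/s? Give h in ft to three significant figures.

h − h₀ = (Q/C)^(1/b) = (697/173)^(1/2.04) = 1.980 ft
h = 0.10 + 1.980 = 2.080 ft

2.08 ft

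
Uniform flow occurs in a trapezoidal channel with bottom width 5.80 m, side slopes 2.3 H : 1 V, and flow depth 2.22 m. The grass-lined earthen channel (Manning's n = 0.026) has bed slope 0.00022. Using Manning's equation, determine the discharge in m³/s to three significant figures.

A = (b + z·y)·y = (5.80 + 2.3×2.22)×2.22 = 24.21 m²
P = b + 2y√(1+z²) = 5.80 + 2×2.22×√(1+2.3²) = 16.94 m
R = A/P = 24.21/16.94 = 1.430 m
Q = (1/n)·A·R^(2/3)·S^(1/2) = (1/0.026) × 24.21 × 1.430^(2/3) × 0.00022^(1/2) = 17.53 m³/s

17.5 m³/s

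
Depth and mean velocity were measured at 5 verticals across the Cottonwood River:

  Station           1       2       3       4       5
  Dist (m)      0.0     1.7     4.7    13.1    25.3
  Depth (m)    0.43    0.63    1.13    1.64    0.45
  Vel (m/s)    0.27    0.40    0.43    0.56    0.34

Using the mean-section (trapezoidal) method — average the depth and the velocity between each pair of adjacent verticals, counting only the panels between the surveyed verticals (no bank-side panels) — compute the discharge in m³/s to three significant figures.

12.9 m³/s

Panel 1-2: Δb = 1.7 m, d̄ = (0.43+0.63)/2 = 0.53, v̄ = (0.27+0.40)/2 = 0.335 → q = 1.7×0.53×0.335 = 0.3018 m³/s
Panel 2-3: Δb = 3 m, d̄ = (0.63+1.13)/2 = 0.88, v̄ = (0.40+0.43)/2 = 0.415 → q = 3×0.88×0.415 = 1.096 m³/s
Panel 3-4: Δb = 8.4 m, d̄ = (1.13+1.64)/2 = 1.385, v̄ = (0.43+0.56)/2 = 0.495 → q = 8.4×1.385×0.495 = 5.759 m³/s
Panel 4-5: Δb = 12.2 m, d̄ = (1.64+0.45)/2 = 1.045, v̄ = (0.56+0.34)/2 = 0.45 → q = 12.2×1.045×0.45 = 5.737 m³/s
Q = Σ q = 12.89 m³/s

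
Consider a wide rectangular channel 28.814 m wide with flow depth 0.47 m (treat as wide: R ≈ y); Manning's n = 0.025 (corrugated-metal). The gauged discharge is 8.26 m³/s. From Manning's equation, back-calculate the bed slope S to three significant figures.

0.000636

A = b·y = 28.814 × 0.47 = 13.54 m²
Wide channel: R ≈ y = 0.47 m
S = (Q·n / (1·A·R^(2/3)))² = (8.26×0.025 / (1×13.54×0.6045))² = 0.0006363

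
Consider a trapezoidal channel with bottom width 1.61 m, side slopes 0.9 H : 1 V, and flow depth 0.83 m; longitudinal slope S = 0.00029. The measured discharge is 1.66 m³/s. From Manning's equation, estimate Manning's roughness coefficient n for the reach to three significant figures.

0.0128

A = (b + z·y)·y = (1.61 + 0.9×0.83)×0.83 = 1.956 m²
P = b + 2y√(1+z²) = 1.61 + 2×0.83×√(1+0.9²) = 3.843 m
R = A/P = 1.956/3.843 = 0.5090 m
n = (1/Q)·A·R^(2/3)·S^(1/2) = (1/1.66) × 1.956 × 0.6375 × 0.01703 = 0.01279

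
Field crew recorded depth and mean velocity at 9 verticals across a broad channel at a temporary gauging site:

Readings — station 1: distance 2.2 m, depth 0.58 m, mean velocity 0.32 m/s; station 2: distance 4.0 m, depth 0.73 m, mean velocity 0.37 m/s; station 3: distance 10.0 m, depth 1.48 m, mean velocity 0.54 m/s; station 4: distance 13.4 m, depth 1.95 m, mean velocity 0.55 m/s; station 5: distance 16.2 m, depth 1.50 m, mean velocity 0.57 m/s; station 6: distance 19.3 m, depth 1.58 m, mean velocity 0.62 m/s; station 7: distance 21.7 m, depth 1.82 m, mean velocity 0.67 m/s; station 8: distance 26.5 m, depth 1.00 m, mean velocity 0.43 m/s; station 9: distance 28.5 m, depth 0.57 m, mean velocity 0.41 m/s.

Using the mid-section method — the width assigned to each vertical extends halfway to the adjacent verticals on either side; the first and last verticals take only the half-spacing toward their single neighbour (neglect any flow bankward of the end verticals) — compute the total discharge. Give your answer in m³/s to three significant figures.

19.6 m³/s

w_1 = (4.0 − 2.2)/2 = 0.9 m; q_1 = 0.32 × 0.58 × 0.9 = 0.1670 m³/s
w_2 = (10.0 − 2.2)/2 = 3.9 m; q_2 = 0.37 × 0.73 × 3.9 = 1.053 m³/s
w_3 = (13.4 − 4.0)/2 = 4.7 m; q_3 = 0.54 × 1.48 × 4.7 = 3.756 m³/s
w_4 = (16.2 − 10.0)/2 = 3.1 m; q_4 = 0.55 × 1.95 × 3.1 = 3.325 m³/s
w_5 = (19.3 − 13.4)/2 = 2.95 m; q_5 = 0.57 × 1.50 × 2.95 = 2.522 m³/s
w_6 = (21.7 − 16.2)/2 = 2.75 m; q_6 = 0.62 × 1.58 × 2.75 = 2.694 m³/s
w_7 = (26.5 − 19.3)/2 = 3.6 m; q_7 = 0.67 × 1.82 × 3.6 = 4.390 m³/s
w_8 = (28.5 − 21.7)/2 = 3.4 m; q_8 = 0.43 × 1.00 × 3.4 = 1.462 m³/s
w_9 = (28.5 − 26.5)/2 = 1 m; q_9 = 0.41 × 0.57 × 1 = 0.2337 m³/s
Q = Σ qᵢ = 19.60 m³/s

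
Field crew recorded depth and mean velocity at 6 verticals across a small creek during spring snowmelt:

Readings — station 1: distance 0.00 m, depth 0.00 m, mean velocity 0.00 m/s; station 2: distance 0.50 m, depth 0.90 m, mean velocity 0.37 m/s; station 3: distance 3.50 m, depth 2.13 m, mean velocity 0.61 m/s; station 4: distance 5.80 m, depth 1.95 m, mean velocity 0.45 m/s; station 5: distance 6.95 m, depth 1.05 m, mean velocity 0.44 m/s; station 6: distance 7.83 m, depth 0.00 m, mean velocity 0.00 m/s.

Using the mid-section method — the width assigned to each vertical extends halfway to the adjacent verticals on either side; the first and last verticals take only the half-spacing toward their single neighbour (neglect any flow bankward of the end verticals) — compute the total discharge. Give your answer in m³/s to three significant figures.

6.01 m³/s

w_2 = (3.50 − 0.00)/2 = 1.75 m; q_2 = 0.37 × 0.90 × 1.75 = 0.5828 m³/s
w_3 = (5.80 − 0.50)/2 = 2.65 m; q_3 = 0.61 × 2.13 × 2.65 = 3.443 m³/s
w_4 = (6.95 − 3.50)/2 = 1.725 m; q_4 = 0.45 × 1.95 × 1.725 = 1.514 m³/s
w_5 = (7.83 − 5.80)/2 = 1.015 m; q_5 = 0.44 × 1.05 × 1.015 = 0.4689 m³/s
Stations 1, 6 contribute zero (depth or velocity is 0).
Q = Σ qᵢ = 6.009 m³/s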